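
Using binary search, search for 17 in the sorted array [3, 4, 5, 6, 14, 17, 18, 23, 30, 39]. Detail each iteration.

Binary search for 17 in [3, 4, 5, 6, 14, 17, 18, 23, 30, 39]:

lo=0, hi=9, mid=4, arr[mid]=14 -> 14 < 17, search right half
lo=5, hi=9, mid=7, arr[mid]=23 -> 23 > 17, search left half
lo=5, hi=6, mid=5, arr[mid]=17 -> Found target at index 5!

Binary search finds 17 at index 5 after 3 comparisons. The search repeatedly halves the search space by comparing with the middle element.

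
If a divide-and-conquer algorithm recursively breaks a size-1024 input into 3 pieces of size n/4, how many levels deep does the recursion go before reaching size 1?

For divide and conquer with division factor 4:

Problem sizes at each level:
Level 0: 1024
Level 1: 256
Level 2: 64
Level 3: 16
Level 4: 4
Level 5: 1

The root is level 0 and the size-1 base case is level 5 (the tree spans levels 0 through 5, i.e. 6 levels counting the root), so the depth is the number of divisions: log_4(1024) = 5

The recursion tree depth is log_4(1024) = 5. At each level, the problem size is divided by 4, so it takes 5 divisions to reduce to a base case of size 1. The algorithm makes 3 recursive calls at each level.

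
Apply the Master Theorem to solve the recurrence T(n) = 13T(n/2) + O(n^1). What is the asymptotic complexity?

Master Theorem for T(n) = 13T(n/2) + O(n^1):

a = 13, b = 2, c = 1
log_b(a) = log_2(13) = 3.7004

Case 1: c = 1 < log_2(13) = 3.7004
T(n) = O(n^(log_2 13))

For T(n) = 13T(n/2) + O(n^1): log_2(13) = 3.7004. This is Case 1 of the Master Theorem (c < log_b(a), work dominated by leaves), giving O(n^(log_2 13)).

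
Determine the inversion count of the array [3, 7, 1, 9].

Finding inversions in [3, 7, 1, 9]:

(0, 2): arr[0]=3 > arr[2]=1
(1, 2): arr[1]=7 > arr[2]=1

Total inversions: 2

The array has 2 inversion(s): (0,2), (1,2). Each pair (i,j) satisfies i < j and arr[i] > arr[j].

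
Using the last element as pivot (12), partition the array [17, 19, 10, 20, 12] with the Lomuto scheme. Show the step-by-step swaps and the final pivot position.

Lomuto partition with pivot = 12:

Initial array: [17, 19, 10, 20, 12]

arr[0]=17 > 12: no swap
arr[1]=19 > 12: no swap
arr[2]=10 <= 12: swap with position 0, array becomes [10, 19, 17, 20, 12]
arr[3]=20 > 12: no swap

Place pivot at position 1: [10, 12, 17, 20, 19]
Pivot position: 1

After partitioning with pivot 12, the array becomes [10, 12, 17, 20, 19]. The pivot is placed at index 1. All elements to the left of the pivot are <= 12, and all elements to the right are > 12.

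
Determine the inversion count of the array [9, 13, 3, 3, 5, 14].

Finding inversions in [9, 13, 3, 3, 5, 14]:

(0, 2): arr[0]=9 > arr[2]=3
(0, 3): arr[0]=9 > arr[3]=3
(0, 4): arr[0]=9 > arr[4]=5
(1, 2): arr[1]=13 > arr[2]=3
(1, 3): arr[1]=13 > arr[3]=3
(1, 4): arr[1]=13 > arr[4]=5

Total inversions: 6

The array has 6 inversion(s): (0,2), (0,3), (0,4), (1,2), (1,3), (1,4). Each pair (i,j) satisfies i < j and arr[i] > arr[j].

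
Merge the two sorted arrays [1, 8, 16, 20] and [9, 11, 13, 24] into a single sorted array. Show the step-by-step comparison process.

Merging process:

Compare 1 vs 9: take 1 from left. Merged: [1]
Compare 8 vs 9: take 8 from left. Merged: [1, 8]
Compare 16 vs 9: take 9 from right. Merged: [1, 8, 9]
Compare 16 vs 11: take 11 from right. Merged: [1, 8, 9, 11]
Compare 16 vs 13: take 13 from right. Merged: [1, 8, 9, 11, 13]
Compare 16 vs 24: take 16 from left. Merged: [1, 8, 9, 11, 13, 16]
Compare 20 vs 24: take 20 from left. Merged: [1, 8, 9, 11, 13, 16, 20]
Append remaining from right: [24]. Merged: [1, 8, 9, 11, 13, 16, 20, 24]

Final merged array: [1, 8, 9, 11, 13, 16, 20, 24]
Total comparisons: 7

The merged array is [1, 8, 9, 11, 13, 16, 20, 24], requiring 7 comparisons. The merge step runs in O(n) time where n is the total number of elements.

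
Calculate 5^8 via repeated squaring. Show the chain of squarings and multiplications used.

Computing 5^8 by squaring (build up from 5^1; each line after the first costs one multiplication):

5^1 = 5
5^2 = (5^1)^2 = 5^2 = 25
5^4 = (5^2)^2 = 25^2 = 625
5^8 = (5^4)^2 = 625^2 = 390625

Result: 390625
Multiplications needed: 3 (3 lines after 5^1)

5^8 = 390625. Using exponentiation by squaring, this requires 3 multiplications. The key idea: if the exponent is even, square the half-power; if odd, multiply by the base once.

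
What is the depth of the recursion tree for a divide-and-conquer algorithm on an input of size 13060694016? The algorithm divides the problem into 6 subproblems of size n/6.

For divide and conquer with division factor 6:

Problem sizes at each level:
Level 0: 13060694016
Level 1: 2176782336
Level 2: 362797056
Level 3: 60466176
Level 4: 10077696
Level 5: 1679616
Level 6: 279936
Level 7: 46656
Level 8: 7776
Level 9: 1296
Level 10: 216
Level 11: 36
Level 12: 6
Level 13: 1

The root is level 0 and the size-1 base case is level 13 (the tree spans levels 0 through 13, i.e. 14 levels counting the root), so the depth is the number of divisions: log_6(13060694016) = 13

The recursion tree depth is log_6(13060694016) = 13. At each level, the problem size is divided by 6, so it takes 13 divisions to reduce to a base case of size 1. The algorithm makes 6 recursive calls at each level.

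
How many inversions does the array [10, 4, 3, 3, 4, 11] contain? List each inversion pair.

Finding inversions in [10, 4, 3, 3, 4, 11]:

(0, 1): arr[0]=10 > arr[1]=4
(0, 2): arr[0]=10 > arr[2]=3
(0, 3): arr[0]=10 > arr[3]=3
(0, 4): arr[0]=10 > arr[4]=4
(1, 2): arr[1]=4 > arr[2]=3
(1, 3): arr[1]=4 > arr[3]=3

Total inversions: 6

The array has 6 inversion(s): (0,1), (0,2), (0,3), (0,4), (1,2), (1,3). Each pair (i,j) satisfies i < j and arr[i] > arr[j].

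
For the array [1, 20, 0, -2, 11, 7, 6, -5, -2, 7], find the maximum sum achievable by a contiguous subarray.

Using Kadane's algorithm on [1, 20, 0, -2, 11, 7, 6, -5, -2, 7]:

Scanning through the array:
Position 1 (value 20): max_ending_here = 21, max_so_far = 21
Position 2 (value 0): max_ending_here = 21, max_so_far = 21
Position 3 (value -2): max_ending_here = 19, max_so_far = 21
Position 4 (value 11): max_ending_here = 30, max_so_far = 30
Position 5 (value 7): max_ending_here = 37, max_so_far = 37
Position 6 (value 6): max_ending_here = 43, max_so_far = 43
Position 7 (value -5): max_ending_here = 38, max_so_far = 43
Position 8 (value -2): max_ending_here = 36, max_so_far = 43
Position 9 (value 7): max_ending_here = 43, max_so_far = 43

Maximum subarray: [1, 20, 0, -2, 11, 7, 6]
Maximum sum: 43

The maximum subarray is [1, 20, 0, -2, 11, 7, 6] with sum 43. This subarray runs from index 0 to index 6.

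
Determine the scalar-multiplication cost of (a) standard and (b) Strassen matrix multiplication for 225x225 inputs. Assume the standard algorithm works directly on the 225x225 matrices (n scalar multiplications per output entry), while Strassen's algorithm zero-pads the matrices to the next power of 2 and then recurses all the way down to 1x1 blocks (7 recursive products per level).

Matrix multiplication for 225x225 matrices:

Strassen's algorithm requires power-of-2 dimensions. Pad 225x225 to 256x256 (next power of 2).

Standard algorithm: 225^3 = 11390625 multiplications
Strassen's algorithm: 7^(log2(256)) = 7^8 = 5764801 multiplications
Savings: 11390625 - 5764801 = 5625824 multiplications

Standard: 11390625 multiplications (225^3). Strassen: 5764801 multiplications (7^8, after padding to 256x256). Strassen reduces 8 recursive multiplications to 7 at each level.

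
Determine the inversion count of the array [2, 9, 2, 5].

Finding inversions in [2, 9, 2, 5]:

(1, 2): arr[1]=9 > arr[2]=2
(1, 3): arr[1]=9 > arr[3]=5

Total inversions: 2

The array has 2 inversion(s): (1,2), (1,3). Each pair (i,j) satisfies i < j and arr[i] > arr[j].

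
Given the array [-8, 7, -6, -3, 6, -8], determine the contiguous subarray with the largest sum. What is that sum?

Using Kadane's algorithm on [-8, 7, -6, -3, 6, -8]:

Scanning through the array:
Position 1 (value 7): max_ending_here = 7, max_so_far = 7
Position 2 (value -6): max_ending_here = 1, max_so_far = 7
Position 3 (value -3): max_ending_here = -2, max_so_far = 7
Position 4 (value 6): max_ending_here = 6, max_so_far = 7
Position 5 (value -8): max_ending_here = -2, max_so_far = 7

Maximum subarray: [7]
Maximum sum: 7

The maximum subarray is [7] with sum 7. This subarray runs from index 1 to index 1.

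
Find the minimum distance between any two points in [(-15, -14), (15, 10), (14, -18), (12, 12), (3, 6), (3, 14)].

Computing all pairwise distances among 6 points:

d((-15, -14), (15, 10)) = 38.4187
d((-15, -14), (14, -18)) = 29.2746
d((-15, -14), (12, 12)) = 37.4833
d((-15, -14), (3, 6)) = 26.9072
d((-15, -14), (3, 14)) = 33.2866
d((15, 10), (14, -18)) = 28.0179
d((15, 10), (12, 12)) = 3.6056 <-- minimum
d((15, 10), (3, 6)) = 12.6491
d((15, 10), (3, 14)) = 12.6491
d((14, -18), (12, 12)) = 30.0666
d((14, -18), (3, 6)) = 26.4008
d((14, -18), (3, 14)) = 33.8378
d((12, 12), (3, 6)) = 10.8167
d((12, 12), (3, 14)) = 9.2195
d((3, 6), (3, 14)) = 8.0

Closest pair: (15, 10) and (12, 12) with distance 3.6056

The closest pair is (15, 10) and (12, 12) with Euclidean distance 3.6056. For 6 points, brute-force pairwise comparison is shown above. For large n, the divide-and-conquer algorithm (sort by x, recurse on halves, check the dividing strip) achieves O(n log n).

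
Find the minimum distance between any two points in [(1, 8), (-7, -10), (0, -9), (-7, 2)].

Computing all pairwise distances among 4 points:

d((1, 8), (-7, -10)) = 19.6977
d((1, 8), (0, -9)) = 17.0294
d((1, 8), (-7, 2)) = 10.0
d((-7, -10), (0, -9)) = 7.0711 <-- minimum
d((-7, -10), (-7, 2)) = 12.0
d((0, -9), (-7, 2)) = 13.0384

Closest pair: (-7, -10) and (0, -9) with distance 7.0711

The closest pair is (-7, -10) and (0, -9) with Euclidean distance 7.0711. For 4 points, brute-force pairwise comparison is shown above. For large n, the divide-and-conquer algorithm (sort by x, recurse on halves, check the dividing strip) achieves O(n log n).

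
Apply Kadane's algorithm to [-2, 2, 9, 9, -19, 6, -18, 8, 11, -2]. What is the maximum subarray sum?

Using Kadane's algorithm on [-2, 2, 9, 9, -19, 6, -18, 8, 11, -2]:

Scanning through the array:
Position 1 (value 2): max_ending_here = 2, max_so_far = 2
Position 2 (value 9): max_ending_here = 11, max_so_far = 11
Position 3 (value 9): max_ending_here = 20, max_so_far = 20
Position 4 (value -19): max_ending_here = 1, max_so_far = 20
Position 5 (value 6): max_ending_here = 7, max_so_far = 20
Position 6 (value -18): max_ending_here = -11, max_so_far = 20
Position 7 (value 8): max_ending_here = 8, max_so_far = 20
Position 8 (value 11): max_ending_here = 19, max_so_far = 20
Position 9 (value -2): max_ending_here = 17, max_so_far = 20

Maximum subarray: [2, 9, 9]
Maximum sum: 20

The maximum subarray is [2, 9, 9] with sum 20. This subarray runs from index 1 to index 3.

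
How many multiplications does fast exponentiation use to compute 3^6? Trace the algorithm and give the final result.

Computing 3^6 by squaring (build up from 3^1; each line after the first costs one multiplication):

3^1 = 3
3^2 = (3^1)^2 = 3^2 = 9
3^3 = 3 * 3^2 = 3 * 9 = 27
3^6 = (3^3)^2 = 27^2 = 729

Result: 729
Multiplications needed: 3 (3 lines after 3^1)

3^6 = 729. Using exponentiation by squaring, this requires 3 multiplications. The key idea: if the exponent is even, square the half-power; if odd, multiply by the base once.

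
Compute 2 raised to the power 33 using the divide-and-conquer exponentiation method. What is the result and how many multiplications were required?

Computing 2^33 by squaring (build up from 2^1; each line after the first costs one multiplication):

2^1 = 2
2^2 = (2^1)^2 = 2^2 = 4
2^4 = (2^2)^2 = 4^2 = 16
2^8 = (2^4)^2 = 16^2 = 256
2^16 = (2^8)^2 = 256^2 = 65536
2^32 = (2^16)^2 = 65536^2 = 4294967296
2^33 = 2 * 2^32 = 2 * 4294967296 = 8589934592

Result: 8589934592
Multiplications needed: 6 (6 lines after 2^1)

2^33 = 8589934592. Using exponentiation by squaring, this requires 6 multiplications. The key idea: if the exponent is even, square the half-power; if odd, multiply by the base once.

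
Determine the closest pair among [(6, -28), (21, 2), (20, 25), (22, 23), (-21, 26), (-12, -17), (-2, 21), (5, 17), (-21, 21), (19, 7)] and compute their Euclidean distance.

Computing all pairwise distances among 10 points:

d((6, -28), (21, 2)) = 33.541
d((6, -28), (20, 25)) = 54.8179
d((6, -28), (22, 23)) = 53.4509
d((6, -28), (-21, 26)) = 60.3738
d((6, -28), (-12, -17)) = 21.095
d((6, -28), (-2, 21)) = 49.6488
d((6, -28), (5, 17)) = 45.0111
d((6, -28), (-21, 21)) = 55.9464
d((6, -28), (19, 7)) = 37.3363
d((21, 2), (20, 25)) = 23.0217
d((21, 2), (22, 23)) = 21.0238
d((21, 2), (-21, 26)) = 48.3735
d((21, 2), (-12, -17)) = 38.0789
d((21, 2), (-2, 21)) = 29.8329
d((21, 2), (5, 17)) = 21.9317
d((21, 2), (-21, 21)) = 46.0977
d((21, 2), (19, 7)) = 5.3852
d((20, 25), (22, 23)) = 2.8284 <-- minimum
d((20, 25), (-21, 26)) = 41.0122
d((20, 25), (-12, -17)) = 52.8015
d((20, 25), (-2, 21)) = 22.3607
d((20, 25), (5, 17)) = 17.0
d((20, 25), (-21, 21)) = 41.1947
d((20, 25), (19, 7)) = 18.0278
d((22, 23), (-21, 26)) = 43.1045
d((22, 23), (-12, -17)) = 52.4976
d((22, 23), (-2, 21)) = 24.0832
d((22, 23), (5, 17)) = 18.0278
d((22, 23), (-21, 21)) = 43.0465
d((22, 23), (19, 7)) = 16.2788
d((-21, 26), (-12, -17)) = 43.9318
d((-21, 26), (-2, 21)) = 19.6469
d((-21, 26), (5, 17)) = 27.5136
d((-21, 26), (-21, 21)) = 5.0
d((-21, 26), (19, 7)) = 44.2832
d((-12, -17), (-2, 21)) = 39.2938
d((-12, -17), (5, 17)) = 38.0132
d((-12, -17), (-21, 21)) = 39.0512
d((-12, -17), (19, 7)) = 39.2046
d((-2, 21), (5, 17)) = 8.0623
d((-2, 21), (-21, 21)) = 19.0
d((-2, 21), (19, 7)) = 25.2389
d((5, 17), (-21, 21)) = 26.3059
d((5, 17), (19, 7)) = 17.2047
d((-21, 21), (19, 7)) = 42.3792

Closest pair: (20, 25) and (22, 23) with distance 2.8284

The closest pair is (20, 25) and (22, 23) with Euclidean distance 2.8284. For 10 points, brute-force pairwise comparison is shown above. For large n, the divide-and-conquer algorithm (sort by x, recurse on halves, check the dividing strip) achieves O(n log n).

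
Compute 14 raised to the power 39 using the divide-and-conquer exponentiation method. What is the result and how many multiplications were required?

Computing 14^39 by squaring (build up from 14^1; each line after the first costs one multiplication):

14^1 = 14
14^2 = (14^1)^2 = 14^2 = 196
14^4 = (14^2)^2 = 196^2 = 38416
14^8 = (14^4)^2 = 38416^2 = 1475789056
14^9 = 14 * 14^8 = 14 * 1475789056 = 20661046784
14^18 = (14^9)^2 = 20661046784^2 = 426878854210636742656
14^19 = 14 * 14^18 = 14 * 426878854210636742656 = 5976303958948914397184
14^38 = (14^19)^2 = 5976303958948914397184^2 = 35716209009748467500288285041727074107129856
14^39 = 14 * 14^38 = 14 * 35716209009748467500288285041727074107129856 = 500026926136478545004035990584179037499817984

Result: 500026926136478545004035990584179037499817984
Multiplications needed: 8 (8 lines after 14^1)

14^39 = 500026926136478545004035990584179037499817984. Using exponentiation by squaring, this requires 8 multiplications. The key idea: if the exponent is even, square the half-power; if odd, multiply by the base once.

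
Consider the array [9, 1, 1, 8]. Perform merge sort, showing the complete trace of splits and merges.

Merge sort trace:

Split: [9, 1, 1, 8] -> [9, 1] and [1, 8]
  Split: [9, 1] -> [9] and [1]
  Merge: [9] + [1] -> [1, 9]
  Split: [1, 8] -> [1] and [8]
  Merge: [1] + [8] -> [1, 8]
Merge: [1, 9] + [1, 8] -> [1, 1, 8, 9]

Final sorted array: [1, 1, 8, 9]

The merge sort proceeds by recursively splitting the array and merging sorted halves.
After all merges, the sorted array is [1, 1, 8, 9].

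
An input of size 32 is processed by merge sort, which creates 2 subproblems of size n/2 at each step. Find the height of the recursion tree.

For divide and conquer with division factor 2:

Problem sizes at each level:
Level 0: 32
Level 1: 16
Level 2: 8
Level 3: 4
Level 4: 2
Level 5: 1

The root is level 0 and the size-1 base case is level 5 (the tree spans levels 0 through 5, i.e. 6 levels counting the root), so the depth is the number of divisions: log_2(32) = 5

The recursion tree depth is log_2(32) = 5. At each level, the problem size is divided by 2, so it takes 5 divisions to reduce to a base case of size 1. The algorithm makes 2 recursive calls at each level.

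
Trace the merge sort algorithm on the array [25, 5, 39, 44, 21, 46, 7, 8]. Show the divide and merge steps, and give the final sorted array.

Merge sort trace:

Split: [25, 5, 39, 44, 21, 46, 7, 8] -> [25, 5, 39, 44] and [21, 46, 7, 8]
  Split: [25, 5, 39, 44] -> [25, 5] and [39, 44]
    Split: [25, 5] -> [25] and [5]
    Merge: [25] + [5] -> [5, 25]
    Split: [39, 44] -> [39] and [44]
    Merge: [39] + [44] -> [39, 44]
  Merge: [5, 25] + [39, 44] -> [5, 25, 39, 44]
  Split: [21, 46, 7, 8] -> [21, 46] and [7, 8]
    Split: [21, 46] -> [21] and [46]
    Merge: [21] + [46] -> [21, 46]
    Split: [7, 8] -> [7] and [8]
    Merge: [7] + [8] -> [7, 8]
  Merge: [21, 46] + [7, 8] -> [7, 8, 21, 46]
Merge: [5, 25, 39, 44] + [7, 8, 21, 46] -> [5, 7, 8, 21, 25, 39, 44, 46]

Final sorted array: [5, 7, 8, 21, 25, 39, 44, 46]

The merge sort proceeds by recursively splitting the array and merging sorted halves.
After all merges, the sorted array is [5, 7, 8, 21, 25, 39, 44, 46].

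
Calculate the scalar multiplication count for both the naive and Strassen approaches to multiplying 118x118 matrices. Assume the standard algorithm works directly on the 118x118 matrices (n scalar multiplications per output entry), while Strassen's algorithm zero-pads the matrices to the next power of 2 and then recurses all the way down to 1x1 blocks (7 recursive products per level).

Matrix multiplication for 118x118 matrices:

Strassen's algorithm requires power-of-2 dimensions. Pad 118x118 to 128x128 (next power of 2).

Standard algorithm: 118^3 = 1643032 multiplications
Strassen's algorithm: 7^(log2(128)) = 7^7 = 823543 multiplications
Savings: 1643032 - 823543 = 819489 multiplications

Standard: 1643032 multiplications (118^3). Strassen: 823543 multiplications (7^7, after padding to 128x128). Strassen reduces 8 recursive multiplications to 7 at each level.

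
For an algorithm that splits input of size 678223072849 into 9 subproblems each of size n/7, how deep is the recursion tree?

For divide and conquer with division factor 7:

Problem sizes at each level:
Level 0: 678223072849
Level 1: 96889010407
Level 2: 13841287201
Level 3: 1977326743
Level 4: 282475249
Level 5: 40353607
Level 6: 5764801
Level 7: 823543
Level 8: 117649
Level 9: 16807
Level 10: 2401
Level 11: 343
Level 12: 49
Level 13: 7
Level 14: 1

The root is level 0 and the size-1 base case is level 14 (the tree spans levels 0 through 14, i.e. 15 levels counting the root), so the depth is the number of divisions: log_7(678223072849) = 14

The recursion tree depth is log_7(678223072849) = 14. At each level, the problem size is divided by 7, so it takes 14 divisions to reduce to a base case of size 1. The algorithm makes 9 recursive calls at each level.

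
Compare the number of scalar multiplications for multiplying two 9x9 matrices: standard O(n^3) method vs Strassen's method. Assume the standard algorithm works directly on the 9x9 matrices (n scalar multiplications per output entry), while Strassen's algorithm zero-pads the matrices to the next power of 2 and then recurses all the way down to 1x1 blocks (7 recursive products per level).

Matrix multiplication for 9x9 matrices:

Strassen's algorithm requires power-of-2 dimensions. Pad 9x9 to 16x16 (next power of 2).

Standard algorithm: 9^3 = 729 multiplications
Strassen's algorithm: 7^(log2(16)) = 7^4 = 2401 multiplications
Difference: 729 - 2401 = -1672 (Strassen uses MORE here due to padding overhead — for small or just-over-power-of-2 n, padding can outweigh the per-level savings)

Standard: 729 multiplications (9^3). Strassen: 2401 multiplications (7^4, after padding to 16x16). Strassen reduces 8 recursive multiplications to 7 at each level.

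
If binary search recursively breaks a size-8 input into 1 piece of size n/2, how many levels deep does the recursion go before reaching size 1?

For divide and conquer with division factor 2:

Problem sizes at each level:
Level 0: 8
Level 1: 4
Level 2: 2
Level 3: 1

The root is level 0 and the size-1 base case is level 3 (the tree spans levels 0 through 3, i.e. 4 levels counting the root), so the depth is the number of divisions: log_2(8) = 3

The recursion tree depth is log_2(8) = 3. At each level, the problem size is divided by 2, so it takes 3 divisions to reduce to a base case of size 1. The algorithm makes 1 recursive call at each level.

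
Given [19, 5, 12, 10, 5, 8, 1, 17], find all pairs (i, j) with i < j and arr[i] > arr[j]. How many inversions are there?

Finding inversions in [19, 5, 12, 10, 5, 8, 1, 17]:

(0, 1): arr[0]=19 > arr[1]=5
(0, 2): arr[0]=19 > arr[2]=12
(0, 3): arr[0]=19 > arr[3]=10
(0, 4): arr[0]=19 > arr[4]=5
(0, 5): arr[0]=19 > arr[5]=8
(0, 6): arr[0]=19 > arr[6]=1
(0, 7): arr[0]=19 > arr[7]=17
(1, 6): arr[1]=5 > arr[6]=1
(2, 3): arr[2]=12 > arr[3]=10
(2, 4): arr[2]=12 > arr[4]=5
(2, 5): arr[2]=12 > arr[5]=8
(2, 6): arr[2]=12 > arr[6]=1
(3, 4): arr[3]=10 > arr[4]=5
(3, 5): arr[3]=10 > arr[5]=8
(3, 6): arr[3]=10 > arr[6]=1
(4, 6): arr[4]=5 > arr[6]=1
(5, 6): arr[5]=8 > arr[6]=1

Total inversions: 17

The array has 17 inversion(s): (0,1), (0,2), (0,3), (0,4), (0,5), (0,6), (0,7), (1,6), (2,3), (2,4), (2,5), (2,6), (3,4), (3,5), (3,6), (4,6), (5,6). Each pair (i,j) satisfies i < j and arr[i] > arr[j].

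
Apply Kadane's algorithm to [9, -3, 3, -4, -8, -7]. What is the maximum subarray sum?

Using Kadane's algorithm on [9, -3, 3, -4, -8, -7]:

Scanning through the array:
Position 1 (value -3): max_ending_here = 6, max_so_far = 9
Position 2 (value 3): max_ending_here = 9, max_so_far = 9
Position 3 (value -4): max_ending_here = 5, max_so_far = 9
Position 4 (value -8): max_ending_here = -3, max_so_far = 9
Position 5 (value -7): max_ending_here = -7, max_so_far = 9

Maximum subarray: [9]
Maximum sum: 9

The maximum subarray is [9] with sum 9. This subarray runs from index 0 to index 0.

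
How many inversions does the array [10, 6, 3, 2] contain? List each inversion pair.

Finding inversions in [10, 6, 3, 2]:

(0, 1): arr[0]=10 > arr[1]=6
(0, 2): arr[0]=10 > arr[2]=3
(0, 3): arr[0]=10 > arr[3]=2
(1, 2): arr[1]=6 > arr[2]=3
(1, 3): arr[1]=6 > arr[3]=2
(2, 3): arr[2]=3 > arr[3]=2

Total inversions: 6

The array has 6 inversion(s): (0,1), (0,2), (0,3), (1,2), (1,3), (2,3). Each pair (i,j) satisfies i < j and arr[i] > arr[j].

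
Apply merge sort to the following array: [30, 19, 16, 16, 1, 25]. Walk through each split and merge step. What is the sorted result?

Merge sort trace:

Split: [30, 19, 16, 16, 1, 25] -> [30, 19, 16] and [16, 1, 25]
  Split: [30, 19, 16] -> [30] and [19, 16]
    Split: [19, 16] -> [19] and [16]
    Merge: [19] + [16] -> [16, 19]
  Merge: [30] + [16, 19] -> [16, 19, 30]
  Split: [16, 1, 25] -> [16] and [1, 25]
    Split: [1, 25] -> [1] and [25]
    Merge: [1] + [25] -> [1, 25]
  Merge: [16] + [1, 25] -> [1, 16, 25]
Merge: [16, 19, 30] + [1, 16, 25] -> [1, 16, 16, 19, 25, 30]

Final sorted array: [1, 16, 16, 19, 25, 30]

The merge sort proceeds by recursively splitting the array and merging sorted halves.
After all merges, the sorted array is [1, 16, 16, 19, 25, 30].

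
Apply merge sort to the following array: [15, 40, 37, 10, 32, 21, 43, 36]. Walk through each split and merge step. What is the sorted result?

Merge sort trace:

Split: [15, 40, 37, 10, 32, 21, 43, 36] -> [15, 40, 37, 10] and [32, 21, 43, 36]
  Split: [15, 40, 37, 10] -> [15, 40] and [37, 10]
    Split: [15, 40] -> [15] and [40]
    Merge: [15] + [40] -> [15, 40]
    Split: [37, 10] -> [37] and [10]
    Merge: [37] + [10] -> [10, 37]
  Merge: [15, 40] + [10, 37] -> [10, 15, 37, 40]
  Split: [32, 21, 43, 36] -> [32, 21] and [43, 36]
    Split: [32, 21] -> [32] and [21]
    Merge: [32] + [21] -> [21, 32]
    Split: [43, 36] -> [43] and [36]
    Merge: [43] + [36] -> [36, 43]
  Merge: [21, 32] + [36, 43] -> [21, 32, 36, 43]
Merge: [10, 15, 37, 40] + [21, 32, 36, 43] -> [10, 15, 21, 32, 36, 37, 40, 43]

Final sorted array: [10, 15, 21, 32, 36, 37, 40, 43]

The merge sort proceeds by recursively splitting the array and merging sorted halves.
After all merges, the sorted array is [10, 15, 21, 32, 36, 37, 40, 43].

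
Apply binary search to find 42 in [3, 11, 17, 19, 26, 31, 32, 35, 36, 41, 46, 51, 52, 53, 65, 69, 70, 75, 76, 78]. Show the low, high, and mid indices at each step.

Binary search for 42 in [3, 11, 17, 19, 26, 31, 32, 35, 36, 41, 46, 51, 52, 53, 65, 69, 70, 75, 76, 78]:

lo=0, hi=19, mid=9, arr[mid]=41 -> 41 < 42, search right half
lo=10, hi=19, mid=14, arr[mid]=65 -> 65 > 42, search left half
lo=10, hi=13, mid=11, arr[mid]=51 -> 51 > 42, search left half
lo=10, hi=10, mid=10, arr[mid]=46 -> 46 > 42, search left half
lo=10 > hi=9, target 42 not found

Binary search determines that 42 is not in the array after 4 comparisons. The search space was exhausted without finding the target.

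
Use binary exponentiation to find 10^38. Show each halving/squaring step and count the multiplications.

Computing 10^38 by squaring (build up from 10^1; each line after the first costs one multiplication):

10^1 = 10
10^2 = (10^1)^2 = 10^2 = 100
10^4 = (10^2)^2 = 100^2 = 10000
10^8 = (10^4)^2 = 10000^2 = 100000000
10^9 = 10 * 10^8 = 10 * 100000000 = 1000000000
10^18 = (10^9)^2 = 1000000000^2 = 1000000000000000000
10^19 = 10 * 10^18 = 10 * 1000000000000000000 = 10000000000000000000
10^38 = (10^19)^2 = 10000000000000000000^2 = 100000000000000000000000000000000000000

Result: 100000000000000000000000000000000000000
Multiplications needed: 7 (7 lines after 10^1)

10^38 = 100000000000000000000000000000000000000. Using exponentiation by squaring, this requires 7 multiplications. The key idea: if the exponent is even, square the half-power; if odd, multiply by the base once.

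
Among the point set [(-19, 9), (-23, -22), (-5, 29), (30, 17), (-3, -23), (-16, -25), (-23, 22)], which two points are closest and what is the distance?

Computing all pairwise distances among 7 points:

d((-19, 9), (-23, -22)) = 31.257
d((-19, 9), (-5, 29)) = 24.4131
d((-19, 9), (30, 17)) = 49.6488
d((-19, 9), (-3, -23)) = 35.7771
d((-19, 9), (-16, -25)) = 34.1321
d((-19, 9), (-23, 22)) = 13.6015
d((-23, -22), (-5, 29)) = 54.0833
d((-23, -22), (30, 17)) = 65.8027
d((-23, -22), (-3, -23)) = 20.025
d((-23, -22), (-16, -25)) = 7.6158 <-- minimum
d((-23, -22), (-23, 22)) = 44.0
d((-5, 29), (30, 17)) = 37.0
d((-5, 29), (-3, -23)) = 52.0384
d((-5, 29), (-16, -25)) = 55.109
d((-5, 29), (-23, 22)) = 19.3132
d((30, 17), (-3, -23)) = 51.8556
d((30, 17), (-16, -25)) = 62.2896
d((30, 17), (-23, 22)) = 53.2353
d((-3, -23), (-16, -25)) = 13.1529
d((-3, -23), (-23, 22)) = 49.2443
d((-16, -25), (-23, 22)) = 47.5184

Closest pair: (-23, -22) and (-16, -25) with distance 7.6158

The closest pair is (-23, -22) and (-16, -25) with Euclidean distance 7.6158. For 7 points, brute-force pairwise comparison is shown above. For large n, the divide-and-conquer algorithm (sort by x, recurse on halves, check the dividing strip) achieves O(n log n).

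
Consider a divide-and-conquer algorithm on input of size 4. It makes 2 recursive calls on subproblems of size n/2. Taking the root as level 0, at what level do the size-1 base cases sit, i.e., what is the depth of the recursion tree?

For divide and conquer with division factor 2:

Problem sizes at each level:
Level 0: 4
Level 1: 2
Level 2: 1

The root is level 0 and the size-1 base case is level 2 (the tree spans levels 0 through 2, i.e. 3 levels counting the root), so the depth is the number of divisions: log_2(4) = 2

The recursion tree depth is log_2(4) = 2. At each level, the problem size is divided by 2, so it takes 2 divisions to reduce to a base case of size 1. The algorithm makes 2 recursive calls at each level.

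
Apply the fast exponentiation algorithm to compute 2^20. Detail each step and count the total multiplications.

Computing 2^20 by squaring (build up from 2^1; each line after the first costs one multiplication):

2^1 = 2
2^2 = (2^1)^2 = 2^2 = 4
2^4 = (2^2)^2 = 4^2 = 16
2^5 = 2 * 2^4 = 2 * 16 = 32
2^10 = (2^5)^2 = 32^2 = 1024
2^20 = (2^10)^2 = 1024^2 = 1048576

Result: 1048576
Multiplications needed: 5 (5 lines after 2^1)

2^20 = 1048576. Using exponentiation by squaring, this requires 5 multiplications. The key idea: if the exponent is even, square the half-power; if odd, multiply by the base once.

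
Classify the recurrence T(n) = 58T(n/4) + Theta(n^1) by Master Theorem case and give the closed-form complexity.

Master Theorem for T(n) = 58T(n/4) + O(n^1):

a = 58, b = 4, c = 1
log_b(a) = log_4(58) = 2.9290

Case 1: c = 1 < log_4(58) = 2.9290
T(n) = O(n^(log_4 58))

For T(n) = 58T(n/4) + O(n^1): log_4(58) = 2.9290. This is Case 1 of the Master Theorem (c < log_b(a), work dominated by leaves), giving O(n^(log_4 58)).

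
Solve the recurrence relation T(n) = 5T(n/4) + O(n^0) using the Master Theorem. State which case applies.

Master Theorem for T(n) = 5T(n/4) + O(n^0):

a = 5, b = 4, c = 0
log_b(a) = log_4(5) = 1.1610

Case 1: c = 0 < log_4(5) = 1.1610
T(n) = O(n^(log_4 5))

For T(n) = 5T(n/4) + O(n^0): log_4(5) = 1.1610. This is Case 1 of the Master Theorem (c < log_b(a), work dominated by leaves), giving O(n^(log_4 5)).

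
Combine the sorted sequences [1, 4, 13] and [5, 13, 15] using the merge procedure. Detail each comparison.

Merging process:

Compare 1 vs 5: take 1 from left. Merged: [1]
Compare 4 vs 5: take 4 from left. Merged: [1, 4]
Compare 13 vs 5: take 5 from right. Merged: [1, 4, 5]
Compare 13 vs 13: take 13 from left. Merged: [1, 4, 5, 13]
Append remaining from right: [13, 15]. Merged: [1, 4, 5, 13, 13, 15]

Final merged array: [1, 4, 5, 13, 13, 15]
Total comparisons: 4

The merged array is [1, 4, 5, 13, 13, 15], requiring 4 comparisons. The merge step runs in O(n) time where n is the total number of elements.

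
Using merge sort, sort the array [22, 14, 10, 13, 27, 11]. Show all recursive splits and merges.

Merge sort trace:

Split: [22, 14, 10, 13, 27, 11] -> [22, 14, 10] and [13, 27, 11]
  Split: [22, 14, 10] -> [22] and [14, 10]
    Split: [14, 10] -> [14] and [10]
    Merge: [14] + [10] -> [10, 14]
  Merge: [22] + [10, 14] -> [10, 14, 22]
  Split: [13, 27, 11] -> [13] and [27, 11]
    Split: [27, 11] -> [27] and [11]
    Merge: [27] + [11] -> [11, 27]
  Merge: [13] + [11, 27] -> [11, 13, 27]
Merge: [10, 14, 22] + [11, 13, 27] -> [10, 11, 13, 14, 22, 27]

Final sorted array: [10, 11, 13, 14, 22, 27]

The merge sort proceeds by recursively splitting the array and merging sorted halves.
After all merges, the sorted array is [10, 11, 13, 14, 22, 27].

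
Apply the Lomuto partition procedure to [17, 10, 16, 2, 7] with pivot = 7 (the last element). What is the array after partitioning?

Lomuto partition with pivot = 7:

Initial array: [17, 10, 16, 2, 7]

arr[0]=17 > 7: no swap
arr[1]=10 > 7: no swap
arr[2]=16 > 7: no swap
arr[3]=2 <= 7: swap with position 0, array becomes [2, 10, 16, 17, 7]

Place pivot at position 1: [2, 7, 16, 17, 10]
Pivot position: 1

After partitioning with pivot 7, the array becomes [2, 7, 16, 17, 10]. The pivot is placed at index 1. All elements to the left of the pivot are <= 7, and all elements to the right are > 7.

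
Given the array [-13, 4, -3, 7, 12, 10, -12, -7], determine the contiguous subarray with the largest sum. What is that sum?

Using Kadane's algorithm on [-13, 4, -3, 7, 12, 10, -12, -7]:

Scanning through the array:
Position 1 (value 4): max_ending_here = 4, max_so_far = 4
Position 2 (value -3): max_ending_here = 1, max_so_far = 4
Position 3 (value 7): max_ending_here = 8, max_so_far = 8
Position 4 (value 12): max_ending_here = 20, max_so_far = 20
Position 5 (value 10): max_ending_here = 30, max_so_far = 30
Position 6 (value -12): max_ending_here = 18, max_so_far = 30
Position 7 (value -7): max_ending_here = 11, max_so_far = 30

Maximum subarray: [4, -3, 7, 12, 10]
Maximum sum: 30

The maximum subarray is [4, -3, 7, 12, 10] with sum 30. This subarray runs from index 1 to index 5.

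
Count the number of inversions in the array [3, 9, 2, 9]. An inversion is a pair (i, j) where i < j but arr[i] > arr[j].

Finding inversions in [3, 9, 2, 9]:

(0, 2): arr[0]=3 > arr[2]=2
(1, 2): arr[1]=9 > arr[2]=2

Total inversions: 2

The array has 2 inversion(s): (0,2), (1,2). Each pair (i,j) satisfies i < j and arr[i] > arr[j].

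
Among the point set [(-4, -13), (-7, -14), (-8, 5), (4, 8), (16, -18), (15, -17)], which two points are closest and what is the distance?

Computing all pairwise distances among 6 points:

d((-4, -13), (-7, -14)) = 3.1623
d((-4, -13), (-8, 5)) = 18.4391
d((-4, -13), (4, 8)) = 22.4722
d((-4, -13), (16, -18)) = 20.6155
d((-4, -13), (15, -17)) = 19.4165
d((-7, -14), (-8, 5)) = 19.0263
d((-7, -14), (4, 8)) = 24.5967
d((-7, -14), (16, -18)) = 23.3452
d((-7, -14), (15, -17)) = 22.2036
d((-8, 5), (4, 8)) = 12.3693
d((-8, 5), (16, -18)) = 33.2415
d((-8, 5), (15, -17)) = 31.8277
d((4, 8), (16, -18)) = 28.6356
d((4, 8), (15, -17)) = 27.313
d((16, -18), (15, -17)) = 1.4142 <-- minimum

Closest pair: (16, -18) and (15, -17) with distance 1.4142

The closest pair is (16, -18) and (15, -17) with Euclidean distance 1.4142. For 6 points, brute-force pairwise comparison is shown above. For large n, the divide-and-conquer algorithm (sort by x, recurse on halves, check the dividing strip) achieves O(n log n).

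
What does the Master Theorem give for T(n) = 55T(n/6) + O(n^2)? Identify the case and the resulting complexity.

Master Theorem for T(n) = 55T(n/6) + O(n^2):

a = 55, b = 6, c = 2
log_b(a) = log_6(55) = 2.2365

Case 1: c = 2 < log_6(55) = 2.2365
T(n) = O(n^(log_6 55))

For T(n) = 55T(n/6) + O(n^2): log_6(55) = 2.2365. This is Case 1 of the Master Theorem (c < log_b(a), work dominated by leaves), giving O(n^(log_6 55)).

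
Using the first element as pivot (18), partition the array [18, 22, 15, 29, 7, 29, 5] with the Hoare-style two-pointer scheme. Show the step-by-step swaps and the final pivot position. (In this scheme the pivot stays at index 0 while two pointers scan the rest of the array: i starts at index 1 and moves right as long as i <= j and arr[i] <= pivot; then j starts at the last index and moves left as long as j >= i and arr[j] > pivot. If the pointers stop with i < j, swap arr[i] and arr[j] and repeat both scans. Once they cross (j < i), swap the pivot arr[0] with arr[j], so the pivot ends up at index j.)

Hoare-style two-pointer partition with pivot = 18:

Initial array: [18, 22, 15, 29, 7, 29, 5]

Pointers start at i = 1, j = 6.
i stops at index 1 (arr[1]=22 > 18), j stops at index 6 (arr[6]=5 <= 18): swap arr[1] and arr[6], array becomes [18, 5, 15, 29, 7, 29, 22]
i stops at index 3 (arr[3]=29 > 18), j stops at index 4 (arr[4]=7 <= 18): swap arr[3] and arr[4], array becomes [18, 5, 15, 7, 29, 29, 22]
i ends at 4, j ends at 3: the pointers have crossed (j < i), so scanning stops.

Swap pivot arr[0] with arr[3] to place pivot at position 3: [7, 5, 15, 18, 29, 29, 22]
Pivot position: 3

After partitioning with pivot 18, the array becomes [7, 5, 15, 18, 29, 29, 22]. The pivot is placed at index 3. All elements to the left of the pivot are <= 18, and all elements to the right are > 18.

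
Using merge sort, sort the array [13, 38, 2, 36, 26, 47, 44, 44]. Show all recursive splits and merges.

Merge sort trace:

Split: [13, 38, 2, 36, 26, 47, 44, 44] -> [13, 38, 2, 36] and [26, 47, 44, 44]
  Split: [13, 38, 2, 36] -> [13, 38] and [2, 36]
    Split: [13, 38] -> [13] and [38]
    Merge: [13] + [38] -> [13, 38]
    Split: [2, 36] -> [2] and [36]
    Merge: [2] + [36] -> [2, 36]
  Merge: [13, 38] + [2, 36] -> [2, 13, 36, 38]
  Split: [26, 47, 44, 44] -> [26, 47] and [44, 44]
    Split: [26, 47] -> [26] and [47]
    Merge: [26] + [47] -> [26, 47]
    Split: [44, 44] -> [44] and [44]
    Merge: [44] + [44] -> [44, 44]
  Merge: [26, 47] + [44, 44] -> [26, 44, 44, 47]
Merge: [2, 13, 36, 38] + [26, 44, 44, 47] -> [2, 13, 26, 36, 38, 44, 44, 47]

Final sorted array: [2, 13, 26, 36, 38, 44, 44, 47]

The merge sort proceeds by recursively splitting the array and merging sorted halves.
After all merges, the sorted array is [2, 13, 26, 36, 38, 44, 44, 47].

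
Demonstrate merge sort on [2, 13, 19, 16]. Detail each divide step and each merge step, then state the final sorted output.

Merge sort trace:

Split: [2, 13, 19, 16] -> [2, 13] and [19, 16]
  Split: [2, 13] -> [2] and [13]
  Merge: [2] + [13] -> [2, 13]
  Split: [19, 16] -> [19] and [16]
  Merge: [19] + [16] -> [16, 19]
Merge: [2, 13] + [16, 19] -> [2, 13, 16, 19]

Final sorted array: [2, 13, 16, 19]

The merge sort proceeds by recursively splitting the array and merging sorted halves.
After all merges, the sorted array is [2, 13, 16, 19].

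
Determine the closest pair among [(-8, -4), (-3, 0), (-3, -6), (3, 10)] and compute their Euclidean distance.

Computing all pairwise distances among 4 points:

d((-8, -4), (-3, 0)) = 6.4031
d((-8, -4), (-3, -6)) = 5.3852 <-- minimum
d((-8, -4), (3, 10)) = 17.8045
d((-3, 0), (-3, -6)) = 6.0
d((-3, 0), (3, 10)) = 11.6619
d((-3, -6), (3, 10)) = 17.088

Closest pair: (-8, -4) and (-3, -6) with distance 5.3852

The closest pair is (-8, -4) and (-3, -6) with Euclidean distance 5.3852. For 4 points, brute-force pairwise comparison is shown above. For large n, the divide-and-conquer algorithm (sort by x, recurse on halves, check the dividing strip) achieves O(n log n).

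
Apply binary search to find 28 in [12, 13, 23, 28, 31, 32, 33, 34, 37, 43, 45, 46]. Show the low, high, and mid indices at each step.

Binary search for 28 in [12, 13, 23, 28, 31, 32, 33, 34, 37, 43, 45, 46]:

lo=0, hi=11, mid=5, arr[mid]=32 -> 32 > 28, search left half
lo=0, hi=4, mid=2, arr[mid]=23 -> 23 < 28, search right half
lo=3, hi=4, mid=3, arr[mid]=28 -> Found target at index 3!

Binary search finds 28 at index 3 after 3 comparisons. The search repeatedly halves the search space by comparing with the middle element.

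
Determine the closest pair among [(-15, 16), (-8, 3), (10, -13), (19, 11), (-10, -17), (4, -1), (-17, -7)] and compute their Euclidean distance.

Computing all pairwise distances among 7 points:

d((-15, 16), (-8, 3)) = 14.7648
d((-15, 16), (10, -13)) = 38.2884
d((-15, 16), (19, 11)) = 34.3657
d((-15, 16), (-10, -17)) = 33.3766
d((-15, 16), (4, -1)) = 25.4951
d((-15, 16), (-17, -7)) = 23.0868
d((-8, 3), (10, -13)) = 24.0832
d((-8, 3), (19, 11)) = 28.1603
d((-8, 3), (-10, -17)) = 20.0998
d((-8, 3), (4, -1)) = 12.6491
d((-8, 3), (-17, -7)) = 13.4536
d((10, -13), (19, 11)) = 25.632
d((10, -13), (-10, -17)) = 20.3961
d((10, -13), (4, -1)) = 13.4164
d((10, -13), (-17, -7)) = 27.6586
d((19, 11), (-10, -17)) = 40.3113
d((19, 11), (4, -1)) = 19.2094
d((19, 11), (-17, -7)) = 40.2492
d((-10, -17), (4, -1)) = 21.2603
d((-10, -17), (-17, -7)) = 12.2066 <-- minimum
d((4, -1), (-17, -7)) = 21.8403

Closest pair: (-10, -17) and (-17, -7) with distance 12.2066

The closest pair is (-10, -17) and (-17, -7) with Euclidean distance 12.2066. For 7 points, brute-force pairwise comparison is shown above. For large n, the divide-and-conquer algorithm (sort by x, recurse on halves, check the dividing strip) achieves O(n log n).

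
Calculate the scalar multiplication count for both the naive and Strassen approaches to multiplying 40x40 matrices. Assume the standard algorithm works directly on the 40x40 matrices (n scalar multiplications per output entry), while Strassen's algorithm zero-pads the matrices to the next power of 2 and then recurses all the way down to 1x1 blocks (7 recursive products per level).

Matrix multiplication for 40x40 matrices:

Strassen's algorithm requires power-of-2 dimensions. Pad 40x40 to 64x64 (next power of 2).

Standard algorithm: 40^3 = 64000 multiplications
Strassen's algorithm: 7^(log2(64)) = 7^6 = 117649 multiplications
Difference: 64000 - 117649 = -53649 (Strassen uses MORE here due to padding overhead — for small or just-over-power-of-2 n, padding can outweigh the per-level savings)

Standard: 64000 multiplications (40^3). Strassen: 117649 multiplications (7^6, after padding to 64x64). Strassen reduces 8 recursive multiplications to 7 at each level.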